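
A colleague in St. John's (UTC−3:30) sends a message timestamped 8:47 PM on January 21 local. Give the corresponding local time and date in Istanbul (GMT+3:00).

3:17 AM on January 22

In UTC: 8:47 PM + 3:30 = 12:17 AM on Jan 22.
Istanbul is UTC+3:00: 12:17 AM + 3:00 = 3:17 AM on Jan 22.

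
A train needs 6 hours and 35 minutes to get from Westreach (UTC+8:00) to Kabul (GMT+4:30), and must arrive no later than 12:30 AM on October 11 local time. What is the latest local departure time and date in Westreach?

9:25 PM on Oct 10

Target arrival in UTC: 12:30 AM − 4:30 = 8:00 PM on Oct 10.
Subtract 6 hours and 35 minutes → departure 1:25 PM UTC on Oct 10.
Westreach is UTC+8:00: 1:25 PM + 8:00 = 9:25 PM on Oct 10.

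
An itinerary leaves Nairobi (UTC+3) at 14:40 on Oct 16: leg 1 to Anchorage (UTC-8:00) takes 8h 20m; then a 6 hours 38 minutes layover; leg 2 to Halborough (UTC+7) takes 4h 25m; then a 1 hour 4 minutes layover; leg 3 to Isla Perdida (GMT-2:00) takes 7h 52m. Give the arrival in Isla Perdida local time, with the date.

13:59 on October 17

Convert departure to UTC: 14:40 − 3:00 = 11:40 UTC on Oct 16.
Add 8 hours 20 minutes leg 1 → 20:00 UTC.
Add 6 hours 38 minutes layover in Anchorage → 02:38 UTC (Oct 17).
Add 4 hours 25 minutes leg 2 → 07:03 UTC.
Add 1 hour and 4 minutes layover in Halborough → 08:07 UTC.
Add 7 hours and 52 minutes leg 3 → 15:59 UTC.
Isla Perdida is UTC−2:00, so local arrival = 15:59 − 2:00 = 13:59 on Oct 17.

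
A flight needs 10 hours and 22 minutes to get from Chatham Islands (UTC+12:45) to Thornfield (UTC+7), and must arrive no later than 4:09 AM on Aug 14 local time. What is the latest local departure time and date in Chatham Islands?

Target arrival in UTC: 4:09 AM − 7:00 = 9:09 PM on Aug 13.
Subtract 10 hours 22 minutes → departure 10:47 AM UTC on Aug 13.
Chatham Islands is UTC+12:45: 10:47 AM + 12:45 = 11:32 PM on Aug 13.

11:32 PM on August 13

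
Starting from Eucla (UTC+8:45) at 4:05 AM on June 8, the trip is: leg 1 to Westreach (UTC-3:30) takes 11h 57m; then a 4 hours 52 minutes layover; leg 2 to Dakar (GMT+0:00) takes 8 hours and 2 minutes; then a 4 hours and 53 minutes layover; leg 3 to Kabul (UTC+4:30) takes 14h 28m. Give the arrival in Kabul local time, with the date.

8:02 PM on June 9

Convert departure to UTC: 4:05 AM − 8:45 = 7:20 PM UTC on Jun 7.
Add 11 hours 57 minutes leg 1 → 7:17 AM UTC (Jun 8).
Add 4 hours 52 minutes layover in Westreach → 12:09 PM UTC.
Add 8 hours and 2 minutes leg 2 → 8:11 PM UTC.
Add 4 hours and 53 minutes layover in Dakar → 1:04 AM UTC (Jun 9).
Add 14 hours 28 minutes leg 3 → 3:32 PM UTC.
Kabul is UTC+4:30, so local arrival = 3:32 PM + 4:30 = 8:02 PM on Jun 9.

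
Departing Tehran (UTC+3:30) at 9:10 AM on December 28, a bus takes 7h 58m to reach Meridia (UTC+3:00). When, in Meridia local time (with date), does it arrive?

4:38 PM on Dec 28

Convert departure to UTC: 9:10 AM − 3:30 = 5:40 AM UTC on Dec 28.
Add 7 hours and 58 minutes travel time → 1:38 PM UTC.
Meridia is UTC+3:00, so local arrival = 1:38 PM + 3:00 = 4:38 PM on Dec 28.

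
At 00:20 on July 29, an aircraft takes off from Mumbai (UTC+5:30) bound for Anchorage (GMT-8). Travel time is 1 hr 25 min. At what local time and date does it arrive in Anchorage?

12:15 on July 28

Convert departure to UTC: 00:20 − 5:30 = 18:50 UTC on Jul 28.
Add 1 hour and 25 minutes travel time → 20:15 UTC.
Anchorage is UTC−8:00, so local arrival = 20:15 − 8:00 = 12:15 on Jul 28.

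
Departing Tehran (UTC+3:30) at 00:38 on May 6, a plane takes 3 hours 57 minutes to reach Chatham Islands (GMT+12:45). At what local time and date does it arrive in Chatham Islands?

13:50 on May 6

Convert departure to UTC: 00:38 − 3:30 = 21:08 UTC on May 5.
Add 3 hours 57 minutes travel time → 01:05 UTC (May 6).
Chatham Islands is UTC+12:45, so local arrival = 01:05 + 12:45 = 13:50 on May 6.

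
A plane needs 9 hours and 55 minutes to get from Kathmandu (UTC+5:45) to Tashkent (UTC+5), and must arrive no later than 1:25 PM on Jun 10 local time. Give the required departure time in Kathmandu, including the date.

4:15 AM on Jun 10

Target arrival in UTC: 1:25 PM − 5:00 = 8:25 AM on Jun 10.
Subtract 9 hours 55 minutes → departure 10:30 PM UTC on Jun 9.
Kathmandu is UTC+5:45: 10:30 PM + 5:45 = 4:15 AM on Jun 10.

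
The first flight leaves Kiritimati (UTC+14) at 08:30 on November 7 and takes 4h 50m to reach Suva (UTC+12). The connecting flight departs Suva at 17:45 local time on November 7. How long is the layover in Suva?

6 hours 25 minutes

Convert departure to UTC: 08:30 − 14:00 = 18:30 UTC on Nov 6.
Add 4 hours and 50 minutes flight time → 23:20 UTC.
Suva is UTC+12:00, so local arrival = 23:20 + 12:00 = 11:20 on Nov 7.
Layover = 17:45 − 11:20 = 6 hours 25 minutes.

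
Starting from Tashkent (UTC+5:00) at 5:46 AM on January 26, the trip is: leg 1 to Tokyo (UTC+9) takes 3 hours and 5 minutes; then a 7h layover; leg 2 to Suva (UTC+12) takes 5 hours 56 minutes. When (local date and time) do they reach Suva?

4:47 AM on January 27

Convert departure to UTC: 5:46 AM − 5:00 = 12:46 AM UTC on Jan 26.
Add 3 hours and 5 minutes leg 1 → 3:51 AM UTC.
Add 7 hours layover in Tokyo → 10:51 AM UTC.
Add 5 hours 56 minutes leg 2 → 4:47 PM UTC.
Suva is UTC+12:00, so local arrival = 4:47 PM + 12:00 = 4:47 AM on Jan 27.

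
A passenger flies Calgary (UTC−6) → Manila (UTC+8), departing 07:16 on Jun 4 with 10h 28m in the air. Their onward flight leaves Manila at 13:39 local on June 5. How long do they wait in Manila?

Convert departure to UTC: 07:16 + 6:00 = 13:16 UTC on Jun 4.
Add 10 hours 28 minutes flight time → 23:44 UTC.
Manila is UTC+8:00, so local arrival = 23:44 + 8:00 = 07:44 on Jun 5.
Layover = 13:39 − 07:44 = 5 hours 55 minutes.

5 hours 55 minutes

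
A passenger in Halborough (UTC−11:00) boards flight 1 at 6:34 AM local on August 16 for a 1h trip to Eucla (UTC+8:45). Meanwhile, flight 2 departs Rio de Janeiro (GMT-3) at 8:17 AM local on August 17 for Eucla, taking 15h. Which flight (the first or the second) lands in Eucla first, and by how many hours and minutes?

Flight 1 in UTC: 6:34 AM + 11:00 = 5:34 PM on Aug 16.
+1 hour → arrive 6:34 PM UTC on Aug 16.
Flight 2 in UTC: 8:17 AM + 3:00 = 11:17 AM on Aug 17.
+15 hours → arrive 2:17 AM UTC on Aug 18.
Flight 1 lands earlier by 31 hours 43 minutes.

the first, by 31 hours 43 minutes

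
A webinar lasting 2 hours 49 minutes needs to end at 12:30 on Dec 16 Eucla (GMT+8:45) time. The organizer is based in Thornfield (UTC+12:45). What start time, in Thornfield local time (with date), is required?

13:41 on December 16

Target end time in UTC: 12:30 − 8:45 = 03:45 on Dec 16.
Subtract 2 hours and 49 minutes → start 00:56 UTC on Dec 16.
Thornfield is UTC+12:45: 00:56 + 12:45 = 13:41 on Dec 16.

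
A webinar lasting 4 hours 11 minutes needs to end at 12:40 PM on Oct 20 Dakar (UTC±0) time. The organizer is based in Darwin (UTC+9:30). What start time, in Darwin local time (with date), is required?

Target end time is already UTC: 12:40 PM on Oct 20.
Subtract 4 hours 11 minutes → start 8:29 AM UTC on Oct 20.
Darwin is UTC+9:30: 8:29 AM + 9:30 = 5:59 PM on Oct 20.

5:59 PM on Oct 20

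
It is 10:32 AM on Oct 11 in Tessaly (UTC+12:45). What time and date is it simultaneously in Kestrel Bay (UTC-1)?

8:47 PM on October 10

Kestrel Bay is 13:45 behind Tessaly.
Shift by the zone difference: 10:32 AM − 13:45 = 8:47 PM on Oct 10 in Kestrel Bay.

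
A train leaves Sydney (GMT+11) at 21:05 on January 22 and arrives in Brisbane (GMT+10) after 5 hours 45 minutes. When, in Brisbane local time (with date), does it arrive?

01:50 on January 23

Brisbane is 1:00 behind Sydney.
After 5 hours 45 minutes it is 02:50 (Jan 23) in Sydney.
Shift by the zone difference: 02:50 − 1:00 = 01:50 on Jan 23 in Brisbane.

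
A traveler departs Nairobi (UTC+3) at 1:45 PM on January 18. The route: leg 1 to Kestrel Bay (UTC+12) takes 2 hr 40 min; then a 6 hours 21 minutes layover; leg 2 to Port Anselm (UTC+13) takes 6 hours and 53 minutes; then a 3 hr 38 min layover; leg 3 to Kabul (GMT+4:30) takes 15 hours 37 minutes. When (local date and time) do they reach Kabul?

Convert departure to UTC: 1:45 PM − 3:00 = 10:45 AM UTC on Jan 18.
Add 2 hours 40 minutes leg 1 → 1:25 PM UTC.
Add 6 hours 21 minutes layover in Kestrel Bay → 7:46 PM UTC.
Add 6 hours 53 minutes leg 2 → 2:39 AM UTC (Jan 19).
Add 3 hours 38 minutes layover in Port Anselm → 6:17 AM UTC.
Add 15 hours and 37 minutes leg 3 → 9:54 PM UTC.
Kabul is UTC+4:30, so local arrival = 9:54 PM + 4:30 = 2:24 AM on Jan 20.

2:24 AM on January 20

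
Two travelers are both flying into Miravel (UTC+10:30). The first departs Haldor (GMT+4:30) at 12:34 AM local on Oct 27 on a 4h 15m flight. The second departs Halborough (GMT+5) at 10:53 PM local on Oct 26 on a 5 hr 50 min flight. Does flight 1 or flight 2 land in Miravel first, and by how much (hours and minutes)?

the second, by 36 minutes

Flight 1 in UTC: 12:34 AM − 4:30 = 8:04 PM on Oct 26.
+4 hours 15 minutes → arrive 12:19 AM UTC on Oct 27.
Flight 2 in UTC: 10:53 PM − 5:00 = 5:53 PM on Oct 26.
+5 hours and 50 minutes → arrive 11:43 PM UTC on Oct 26.
Flight 2 lands earlier by 36 minutes.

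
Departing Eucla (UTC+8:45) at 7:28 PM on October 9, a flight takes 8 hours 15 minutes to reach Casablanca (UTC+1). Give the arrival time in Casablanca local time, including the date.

Convert departure to UTC: 7:28 PM − 8:45 = 10:43 AM UTC on Oct 9.
Add 8 hours and 15 minutes travel time → 6:58 PM UTC.
Casablanca is UTC+1:00, so local arrival = 6:58 PM + 1:00 = 7:58 PM on Oct 9.

7:58 PM on October 9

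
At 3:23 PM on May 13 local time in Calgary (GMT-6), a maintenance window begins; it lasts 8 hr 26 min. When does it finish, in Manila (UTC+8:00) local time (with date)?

1:49 PM on May 14

Convert start to UTC: 3:23 PM + 6:00 = 9:23 PM UTC on May 13.
Add 8 hours and 26 minutes duration → 5:49 AM UTC (May 14).
Manila is UTC+8:00, so local end time = 5:49 AM + 8:00 = 1:49 PM on May 14.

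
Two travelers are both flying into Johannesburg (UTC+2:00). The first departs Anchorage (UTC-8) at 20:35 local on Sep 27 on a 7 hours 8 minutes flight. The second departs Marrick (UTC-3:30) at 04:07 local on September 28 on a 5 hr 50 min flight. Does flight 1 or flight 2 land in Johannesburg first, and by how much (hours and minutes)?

Flight 1 in UTC: 20:35 + 8:00 = 04:35 on Sep 28.
+7 hours 8 minutes → arrive 11:43 UTC on Sep 28.
Flight 2 in UTC: 04:07 + 3:30 = 07:37 on Sep 28.
+5 hours 50 minutes → arrive 13:27 UTC on Sep 28.
Flight 1 lands earlier by 1 hour 44 minutes.

the first, by 1 hour 44 minutes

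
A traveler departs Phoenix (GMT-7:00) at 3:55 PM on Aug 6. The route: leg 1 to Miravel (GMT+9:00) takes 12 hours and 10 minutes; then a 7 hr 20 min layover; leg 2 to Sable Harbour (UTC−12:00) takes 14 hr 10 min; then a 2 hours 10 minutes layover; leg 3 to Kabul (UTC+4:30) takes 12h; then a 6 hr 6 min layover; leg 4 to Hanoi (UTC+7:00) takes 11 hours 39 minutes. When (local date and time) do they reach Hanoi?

Convert departure to UTC: 3:55 PM + 7:00 = 10:55 PM UTC on Aug 6.
Add 12 hours 10 minutes leg 1 → 11:05 AM UTC (Aug 7).
Add 7 hours 20 minutes layover in Miravel → 6:25 PM UTC.
Add 14 hours and 10 minutes leg 2 → 8:35 AM UTC (Aug 8).
Add 2 hours 10 minutes layover in Sable Harbour → 10:45 AM UTC.
Add 12 hours leg 3 → 10:45 PM UTC.
Add 6 hours and 6 minutes layover in Kabul → 4:51 AM UTC (Aug 9).
Add 11 hours and 39 minutes leg 4 → 4:30 PM UTC.
Hanoi is UTC+7:00, so local arrival = 4:30 PM + 7:00 = 11:30 PM on Aug 9.

11:30 PM on Aug 9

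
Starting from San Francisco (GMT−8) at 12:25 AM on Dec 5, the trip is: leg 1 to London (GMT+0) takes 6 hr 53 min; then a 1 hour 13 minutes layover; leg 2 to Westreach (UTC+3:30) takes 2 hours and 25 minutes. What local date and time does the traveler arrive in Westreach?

10:26 PM on December 5

Convert departure to UTC: 12:25 AM + 8:00 = 8:25 AM UTC on Dec 5.
Add 6 hours 53 minutes leg 1 → 3:18 PM UTC.
Add 1 hour 13 minutes layover in London → 4:31 PM UTC.
Add 2 hours and 25 minutes leg 2 → 6:56 PM UTC.
Westreach is UTC+3:30, so local arrival = 6:56 PM + 3:30 = 10:26 PM on Dec 5.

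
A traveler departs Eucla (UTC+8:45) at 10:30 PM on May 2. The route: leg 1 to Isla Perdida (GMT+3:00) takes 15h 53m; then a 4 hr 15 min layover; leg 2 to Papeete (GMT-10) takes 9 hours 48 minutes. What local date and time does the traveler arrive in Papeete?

9:41 AM on May 3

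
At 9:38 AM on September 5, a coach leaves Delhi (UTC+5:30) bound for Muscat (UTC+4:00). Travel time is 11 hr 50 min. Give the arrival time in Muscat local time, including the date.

Convert departure to UTC: 9:38 AM − 5:30 = 4:08 AM UTC on Sep 5.
Add 11 hours and 50 minutes travel time → 3:58 PM UTC.
Muscat is UTC+4:00, so local arrival = 3:58 PM + 4:00 = 7:58 PM on Sep 5.

7:58 PM on September 5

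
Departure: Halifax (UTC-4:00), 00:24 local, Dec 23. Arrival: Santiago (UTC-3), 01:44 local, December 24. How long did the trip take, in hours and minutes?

24 hours 20 minutes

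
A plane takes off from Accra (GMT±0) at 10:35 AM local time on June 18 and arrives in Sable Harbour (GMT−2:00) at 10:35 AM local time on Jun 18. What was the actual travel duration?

Departure is already UTC: 10:35 AM on Jun 18.
Arrival in UTC: 10:35 AM + 2:00 = 12:35 PM on Jun 18.
Elapsed = 12:35 PM − 10:35 AM = 2 hours.

2 hours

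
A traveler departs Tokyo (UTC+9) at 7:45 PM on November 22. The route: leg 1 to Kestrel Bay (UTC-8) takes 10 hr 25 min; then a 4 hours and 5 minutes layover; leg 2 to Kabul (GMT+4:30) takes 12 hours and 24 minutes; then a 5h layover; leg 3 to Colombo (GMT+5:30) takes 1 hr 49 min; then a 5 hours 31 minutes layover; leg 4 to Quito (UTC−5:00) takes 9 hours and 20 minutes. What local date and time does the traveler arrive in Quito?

6:19 AM on Nov 24

Convert departure to UTC: 7:45 PM − 9:00 = 10:45 AM UTC on Nov 22.
Add 10 hours 25 minutes leg 1 → 9:10 PM UTC.
Add 4 hours 5 minutes layover in Kestrel Bay → 1:15 AM UTC (Nov 23).
Add 12 hours and 24 minutes leg 2 → 1:39 PM UTC.
Add 5 hours layover in Kabul → 6:39 PM UTC.
Add 1 hour and 49 minutes leg 3 → 8:28 PM UTC.
Add 5 hours and 31 minutes layover in Colombo → 1:59 AM UTC (Nov 24).
Add 9 hours 20 minutes leg 4 → 11:19 AM UTC.
Quito is UTC−5:00, so local arrival = 11:19 AM − 5:00 = 6:19 AM on Nov 24.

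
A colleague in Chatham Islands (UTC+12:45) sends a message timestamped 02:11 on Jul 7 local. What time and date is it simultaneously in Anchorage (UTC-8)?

In UTC: 02:11 − 12:45 = 13:26 on Jul 6.
Anchorage is UTC−8:00: 13:26 − 8:00 = 05:26 on Jul 6.

05:26 on July 6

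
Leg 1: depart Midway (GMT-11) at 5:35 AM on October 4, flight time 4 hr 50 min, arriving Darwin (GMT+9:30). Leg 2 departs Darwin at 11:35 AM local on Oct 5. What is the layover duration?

4 hours 40 minutes

Convert departure to UTC: 5:35 AM + 11:00 = 4:35 PM UTC on Oct 4.
Add 4 hours 50 minutes flight time → 9:25 PM UTC.
Darwin is UTC+9:30, so local arrival = 9:25 PM + 9:30 = 6:55 AM on Oct 5.
Layover = 11:35 AM − 6:55 AM = 4 hours 40 minutes.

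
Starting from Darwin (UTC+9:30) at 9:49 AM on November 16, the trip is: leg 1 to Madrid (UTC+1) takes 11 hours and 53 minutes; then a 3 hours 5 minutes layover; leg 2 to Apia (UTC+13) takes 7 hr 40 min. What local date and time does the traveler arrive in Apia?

Convert departure to UTC: 9:49 AM − 9:30 = 12:19 AM UTC on Nov 16.
Add 11 hours 53 minutes leg 1 → 12:12 PM UTC.
Add 3 hours 5 minutes layover in Madrid → 3:17 PM UTC.
Add 7 hours 40 minutes leg 2 → 10:57 PM UTC.
Apia is UTC+13:00, so local arrival = 10:57 PM + 13:00 = 11:57 AM on Nov 17.

11:57 AM on Nov 17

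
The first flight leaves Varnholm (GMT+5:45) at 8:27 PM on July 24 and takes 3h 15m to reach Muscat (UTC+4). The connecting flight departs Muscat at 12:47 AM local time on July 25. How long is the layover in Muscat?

2 hours 50 minutes

Convert departure to UTC: 8:27 PM − 5:45 = 2:42 PM UTC on Jul 24.
Add 3 hours 15 minutes flight time → 5:57 PM UTC.
Muscat is UTC+4:00, so local arrival = 5:57 PM + 4:00 = 9:57 PM on Jul 24.
Layover = 12:47 AM − 9:57 PM (+1 day) = 2 hours 50 minutes.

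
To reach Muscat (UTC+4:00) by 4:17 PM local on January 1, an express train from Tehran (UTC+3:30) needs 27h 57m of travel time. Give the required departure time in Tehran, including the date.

11:50 AM on December 31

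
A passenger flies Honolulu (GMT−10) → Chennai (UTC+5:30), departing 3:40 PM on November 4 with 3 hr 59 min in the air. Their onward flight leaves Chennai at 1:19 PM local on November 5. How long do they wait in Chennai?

Convert departure to UTC: 3:40 PM + 10:00 = 1:40 AM UTC on Nov 5.
Add 3 hours and 59 minutes flight time → 5:39 AM UTC.
Chennai is UTC+5:30, so local arrival = 5:39 AM + 5:30 = 11:09 AM on Nov 5.
Layover = 1:19 PM − 11:09 AM = 2 hours 10 minutes.

2 hours 10 minutes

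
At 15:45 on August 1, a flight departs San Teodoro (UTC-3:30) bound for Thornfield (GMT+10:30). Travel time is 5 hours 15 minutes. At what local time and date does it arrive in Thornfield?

11:00 on Aug 2

Convert departure to UTC: 15:45 + 3:30 = 19:15 UTC on Aug 1.
Add 5 hours 15 minutes travel time → 00:30 UTC (Aug 2).
Thornfield is UTC+10:30, so local arrival = 00:30 + 10:30 = 11:00 on Aug 2.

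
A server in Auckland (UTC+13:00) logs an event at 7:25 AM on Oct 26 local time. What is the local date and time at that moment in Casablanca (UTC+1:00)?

7:25 PM on Oct 25

In UTC: 7:25 AM − 13:00 = 6:25 PM on Oct 25.
Casablanca is UTC+1:00: 6:25 PM + 1:00 = 7:25 PM on Oct 25.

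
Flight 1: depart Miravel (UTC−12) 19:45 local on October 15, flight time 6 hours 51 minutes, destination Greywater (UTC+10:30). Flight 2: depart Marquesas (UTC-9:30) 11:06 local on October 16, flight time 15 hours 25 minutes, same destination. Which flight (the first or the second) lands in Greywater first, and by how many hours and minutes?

the first, by 21 hours 25 minutes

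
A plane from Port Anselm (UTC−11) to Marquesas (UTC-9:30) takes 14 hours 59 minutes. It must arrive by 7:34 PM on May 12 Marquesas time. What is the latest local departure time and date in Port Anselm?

Target arrival in UTC: 7:34 PM + 9:30 = 5:04 AM on May 13.
Subtract 14 hours 59 minutes → departure 2:05 PM UTC on May 12.
Port Anselm is UTC−11:00: 2:05 PM − 11:00 = 3:05 AM on May 12.

3:05 AM on May 12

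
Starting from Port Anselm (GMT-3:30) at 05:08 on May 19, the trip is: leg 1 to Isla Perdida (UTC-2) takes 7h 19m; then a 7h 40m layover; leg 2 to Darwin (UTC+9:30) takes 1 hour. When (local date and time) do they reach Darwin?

10:07 on May 20

Convert departure to UTC: 05:08 + 3:30 = 08:38 UTC on May 19.
Add 7 hours and 19 minutes leg 1 → 15:57 UTC.
Add 7 hours and 40 minutes layover in Isla Perdida → 23:37 UTC.
Add 1 hour leg 2 → 00:37 UTC (May 20).
Darwin is UTC+9:30, so local arrival = 00:37 + 9:30 = 10:07 on May 20.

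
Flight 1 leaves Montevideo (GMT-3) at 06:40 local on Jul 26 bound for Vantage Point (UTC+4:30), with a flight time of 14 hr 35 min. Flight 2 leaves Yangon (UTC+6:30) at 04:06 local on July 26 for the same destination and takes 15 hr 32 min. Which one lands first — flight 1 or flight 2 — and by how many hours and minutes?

the second, by 11 hours 7 minutes

Flight 1 in UTC: 06:40 + 3:00 = 09:40 on Jul 26.
+14 hours 35 minutes → arrive 00:15 UTC on Jul 27.
Flight 2 in UTC: 04:06 − 6:30 = 21:36 on Jul 25.
+15 hours and 32 minutes → arrive 13:08 UTC on Jul 26.
Flight 2 lands earlier by 11 hours 7 minutes.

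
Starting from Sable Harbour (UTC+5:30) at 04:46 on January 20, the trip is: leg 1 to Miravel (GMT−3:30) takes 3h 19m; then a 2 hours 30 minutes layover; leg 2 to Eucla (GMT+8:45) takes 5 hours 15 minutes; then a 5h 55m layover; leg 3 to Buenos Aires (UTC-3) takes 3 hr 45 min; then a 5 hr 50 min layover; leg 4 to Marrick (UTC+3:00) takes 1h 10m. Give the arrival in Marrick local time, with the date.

06:00 on January 21

Convert departure to UTC: 04:46 − 5:30 = 23:16 UTC on Jan 19.
Add 3 hours 19 minutes leg 1 → 02:35 UTC (Jan 20).
Add 2 hours and 30 minutes layover in Miravel → 05:05 UTC.
Add 5 hours 15 minutes leg 2 → 10:20 UTC.
Add 5 hours and 55 minutes layover in Eucla → 16:15 UTC.
Add 3 hours 45 minutes leg 3 → 20:00 UTC.
Add 5 hours 50 minutes layover in Buenos Aires → 01:50 UTC (Jan 21).
Add 1 hour 10 minutes leg 4 → 03:00 UTC.
Marrick is UTC+3:00, so local arrival = 03:00 + 3:00 = 06:00 on Jan 21.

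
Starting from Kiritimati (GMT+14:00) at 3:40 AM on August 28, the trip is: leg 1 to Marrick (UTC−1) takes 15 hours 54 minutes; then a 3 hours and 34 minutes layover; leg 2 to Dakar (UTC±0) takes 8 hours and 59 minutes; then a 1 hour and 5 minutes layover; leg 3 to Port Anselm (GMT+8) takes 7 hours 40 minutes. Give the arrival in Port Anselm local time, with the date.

10:52 AM on August 29

Convert departure to UTC: 3:40 AM − 14:00 = 1:40 PM UTC on Aug 27.
Add 15 hours and 54 minutes leg 1 → 5:34 AM UTC (Aug 28).
Add 3 hours 34 minutes layover in Marrick → 9:08 AM UTC.
Add 8 hours 59 minutes leg 2 → 6:07 PM UTC.
Add 1 hour 5 minutes layover in Dakar → 7:12 PM UTC.
Add 7 hours and 40 minutes leg 3 → 2:52 AM UTC (Aug 29).
Port Anselm is UTC+8:00, so local arrival = 2:52 AM + 8:00 = 10:52 AM on Aug 29.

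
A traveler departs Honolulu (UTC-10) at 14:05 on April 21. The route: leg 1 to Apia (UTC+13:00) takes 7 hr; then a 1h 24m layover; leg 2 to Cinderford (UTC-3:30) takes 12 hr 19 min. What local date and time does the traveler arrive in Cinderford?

Convert departure to UTC: 14:05 + 10:00 = 00:05 UTC on Apr 22.
Add 7 hours leg 1 → 07:05 UTC.
Add 1 hour 24 minutes layover in Apia → 08:29 UTC.
Add 12 hours and 19 minutes leg 2 → 20:48 UTC.
Cinderford is UTC−3:30, so local arrival = 20:48 − 3:30 = 17:18 on Apr 22.

17:18 on April 22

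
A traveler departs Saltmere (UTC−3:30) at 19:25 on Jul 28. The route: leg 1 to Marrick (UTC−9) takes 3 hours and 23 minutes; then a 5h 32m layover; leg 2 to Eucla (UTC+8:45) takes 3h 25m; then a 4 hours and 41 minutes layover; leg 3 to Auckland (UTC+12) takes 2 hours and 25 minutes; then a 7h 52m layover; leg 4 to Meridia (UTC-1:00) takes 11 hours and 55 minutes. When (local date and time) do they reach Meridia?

13:08 on Jul 30

Convert departure to UTC: 19:25 + 3:30 = 22:55 UTC on Jul 28.
Add 3 hours and 23 minutes leg 1 → 02:18 UTC (Jul 29).
Add 5 hours and 32 minutes layover in Marrick → 07:50 UTC.
Add 3 hours 25 minutes leg 2 → 11:15 UTC.
Add 4 hours and 41 minutes layover in Eucla → 15:56 UTC.
Add 2 hours and 25 minutes leg 3 → 18:21 UTC.
Add 7 hours and 52 minutes layover in Auckland → 02:13 UTC (Jul 30).
Add 11 hours and 55 minutes leg 4 → 14:08 UTC.
Meridia is UTC−1:00, so local arrival = 14:08 − 1:00 = 13:08 on Jul 30.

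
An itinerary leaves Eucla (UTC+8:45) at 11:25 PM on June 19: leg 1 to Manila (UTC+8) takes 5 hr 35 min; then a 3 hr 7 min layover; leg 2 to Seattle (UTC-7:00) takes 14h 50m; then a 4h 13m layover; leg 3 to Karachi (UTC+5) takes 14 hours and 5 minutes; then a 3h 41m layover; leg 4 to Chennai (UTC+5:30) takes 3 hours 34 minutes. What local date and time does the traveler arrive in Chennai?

Convert departure to UTC: 11:25 PM − 8:45 = 2:40 PM UTC on Jun 19.
Add 5 hours 35 minutes leg 1 → 8:15 PM UTC.
Add 3 hours 7 minutes layover in Manila → 11:22 PM UTC.
Add 14 hours and 50 minutes leg 2 → 2:12 PM UTC (Jun 20).
Add 4 hours and 13 minutes layover in Seattle → 6:25 PM UTC.
Add 14 hours 5 minutes leg 3 → 8:30 AM UTC (Jun 21).
Add 3 hours 41 minutes layover in Karachi → 12:11 PM UTC.
Add 3 hours and 34 minutes leg 4 → 3:45 PM UTC.
Chennai is UTC+5:30, so local arrival = 3:45 PM + 5:30 = 9:15 PM on Jun 21.

9:15 PM on June 21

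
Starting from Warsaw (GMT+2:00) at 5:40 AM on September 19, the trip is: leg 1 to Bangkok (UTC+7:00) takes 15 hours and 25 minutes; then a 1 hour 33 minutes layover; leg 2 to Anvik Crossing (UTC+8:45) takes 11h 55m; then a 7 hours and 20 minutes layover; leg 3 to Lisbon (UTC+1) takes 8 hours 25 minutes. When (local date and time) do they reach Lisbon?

Convert departure to UTC: 5:40 AM − 2:00 = 3:40 AM UTC on Sep 19.
Add 15 hours 25 minutes leg 1 → 7:05 PM UTC.
Add 1 hour and 33 minutes layover in Bangkok → 8:38 PM UTC.
Add 11 hours and 55 minutes leg 2 → 8:33 AM UTC (Sep 20).
Add 7 hours 20 minutes layover in Anvik Crossing → 3:53 PM UTC.
Add 8 hours and 25 minutes leg 3 → 12:18 AM UTC (Sep 21).
Lisbon is UTC+1:00, so local arrival = 12:18 AM + 1:00 = 1:18 AM on Sep 21.

1:18 AM on September 21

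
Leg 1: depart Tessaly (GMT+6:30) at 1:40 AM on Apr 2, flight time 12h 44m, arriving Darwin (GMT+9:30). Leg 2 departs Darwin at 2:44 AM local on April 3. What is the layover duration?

9 hours 20 minutes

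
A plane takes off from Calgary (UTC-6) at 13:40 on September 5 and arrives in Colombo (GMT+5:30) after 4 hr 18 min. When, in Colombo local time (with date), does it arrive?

05:28 on Sep 6

Convert departure to UTC: 13:40 + 6:00 = 19:40 UTC on Sep 5.
Add 4 hours and 18 minutes travel time → 23:58 UTC.
Colombo is UTC+5:30, so local arrival = 23:58 + 5:30 = 05:28 on Sep 6.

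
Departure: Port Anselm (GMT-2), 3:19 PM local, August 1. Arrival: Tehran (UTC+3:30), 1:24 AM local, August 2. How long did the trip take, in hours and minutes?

Departure in UTC: 3:19 PM + 2:00 = 5:19 PM on Aug 1.
Arrival in UTC: 1:24 AM − 3:30 = 9:54 PM on Aug 1.
Elapsed = 9:54 PM − 5:19 PM = 4 hours 35 minutes.

4 hours 35 minutes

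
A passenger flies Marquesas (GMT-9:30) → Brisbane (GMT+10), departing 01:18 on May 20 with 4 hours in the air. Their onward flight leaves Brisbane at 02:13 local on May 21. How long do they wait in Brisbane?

Convert departure to UTC: 01:18 + 9:30 = 10:48 UTC on May 20.
Add 4 hours flight time → 14:48 UTC.
Brisbane is UTC+10:00, so local arrival = 14:48 + 10:00 = 00:48 on May 21.
Layover = 02:13 − 00:48 = 1 hour 25 minutes.

1 hour 25 minutes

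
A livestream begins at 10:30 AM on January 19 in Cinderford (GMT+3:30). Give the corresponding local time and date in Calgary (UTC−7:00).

In UTC: 10:30 AM − 3:30 = 7:00 AM on Jan 19.
Calgary is UTC−7:00: 7:00 AM − 7:00 = 12:00 AM on Jan 19.

12:00 AM on January 19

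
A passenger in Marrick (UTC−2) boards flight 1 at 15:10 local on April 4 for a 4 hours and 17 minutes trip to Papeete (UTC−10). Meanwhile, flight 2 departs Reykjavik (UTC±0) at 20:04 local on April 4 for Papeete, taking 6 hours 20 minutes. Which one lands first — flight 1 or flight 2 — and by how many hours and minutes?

the first, by 4 hours 57 minutes

Flight 1 in UTC: 15:10 + 2:00 = 17:10 on Apr 4.
+4 hours and 17 minutes → arrive 21:27 UTC on Apr 4.
Flight 2 departs at 20:04 UTC (Apr 4).
+6 hours and 20 minutes → arrive 02:24 UTC on Apr 5.
Flight 1 lands earlier by 4 hours 57 minutes.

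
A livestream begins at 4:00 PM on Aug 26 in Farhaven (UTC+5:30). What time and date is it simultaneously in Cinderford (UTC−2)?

8:30 AM on Aug 26

In UTC: 4:00 PM − 5:30 = 10:30 AM on Aug 26.
Cinderford is UTC−2:00: 10:30 AM − 2:00 = 8:30 AM on Aug 26.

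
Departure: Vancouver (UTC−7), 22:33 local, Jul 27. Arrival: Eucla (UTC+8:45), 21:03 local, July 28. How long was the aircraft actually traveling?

6 hours 45 minutes

Eucla is 15:45 ahead of Vancouver.
Clock-face elapsed time (ignoring zones) is 22 hours 30 minutes.
Actual elapsed = 22 hours 30 minutes − 15:45 = 6 hours 45 minutes.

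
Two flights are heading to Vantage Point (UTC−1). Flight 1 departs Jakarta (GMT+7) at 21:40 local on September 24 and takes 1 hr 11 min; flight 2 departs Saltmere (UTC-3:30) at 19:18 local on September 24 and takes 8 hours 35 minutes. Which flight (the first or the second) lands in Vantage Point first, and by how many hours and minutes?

the first, by 15 hours 32 minutes

Flight 1 in UTC: 21:40 − 7:00 = 14:40 on Sep 24.
+1 hour and 11 minutes → arrive 15:51 UTC on Sep 24.
Flight 2 in UTC: 19:18 + 3:30 = 22:48 on Sep 24.
+8 hours 35 minutes → arrive 07:23 UTC on Sep 25.
Flight 1 lands earlier by 15 hours 32 minutes.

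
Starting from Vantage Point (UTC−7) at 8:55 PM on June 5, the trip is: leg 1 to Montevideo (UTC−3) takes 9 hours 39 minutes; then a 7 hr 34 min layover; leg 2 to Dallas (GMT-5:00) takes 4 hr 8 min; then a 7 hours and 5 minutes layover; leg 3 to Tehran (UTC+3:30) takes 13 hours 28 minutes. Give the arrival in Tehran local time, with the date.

1:19 AM on June 8

Convert departure to UTC: 8:55 PM + 7:00 = 3:55 AM UTC on Jun 6.
Add 9 hours 39 minutes leg 1 → 1:34 PM UTC.
Add 7 hours 34 minutes layover in Montevideo → 9:08 PM UTC.
Add 4 hours 8 minutes leg 2 → 1:16 AM UTC (Jun 7).
Add 7 hours and 5 minutes layover in Dallas → 8:21 AM UTC.
Add 13 hours 28 minutes leg 3 → 9:49 PM UTC.
Tehran is UTC+3:30, so local arrival = 9:49 PM + 3:30 = 1:19 AM on Jun 8.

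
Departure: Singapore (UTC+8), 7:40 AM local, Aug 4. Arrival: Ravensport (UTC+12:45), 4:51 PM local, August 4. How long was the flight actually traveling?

4 hours 26 minutes

Departure in UTC: 7:40 AM − 8:00 = 11:40 PM on Aug 3.
Arrival in UTC: 4:51 PM − 12:45 = 4:06 AM on Aug 4.
Elapsed = 4:06 AM − 11:40 PM (+1 day) = 4 hours 26 minutes.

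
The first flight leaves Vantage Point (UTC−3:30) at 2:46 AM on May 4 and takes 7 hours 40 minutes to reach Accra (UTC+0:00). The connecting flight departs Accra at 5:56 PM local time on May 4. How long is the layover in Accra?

Convert departure to UTC: 2:46 AM + 3:30 = 6:16 AM UTC on May 4.
Add 7 hours and 40 minutes flight time → 1:56 PM UTC.
Accra is UTC+0, so local arrival is the same: 1:56 PM on May 4.
Layover = 5:56 PM − 1:56 PM = 4 hours.

4 hours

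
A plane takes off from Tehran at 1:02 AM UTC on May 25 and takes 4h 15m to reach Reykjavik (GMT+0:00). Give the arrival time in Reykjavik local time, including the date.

Departure is given in UTC: 1:02 AM on May 25.
Add 4 hours 15 minutes → 5:17 AM UTC.
Reykjavik is UTC+0, so local arrival is 5:17 AM on May 25.

5:17 AM on May 25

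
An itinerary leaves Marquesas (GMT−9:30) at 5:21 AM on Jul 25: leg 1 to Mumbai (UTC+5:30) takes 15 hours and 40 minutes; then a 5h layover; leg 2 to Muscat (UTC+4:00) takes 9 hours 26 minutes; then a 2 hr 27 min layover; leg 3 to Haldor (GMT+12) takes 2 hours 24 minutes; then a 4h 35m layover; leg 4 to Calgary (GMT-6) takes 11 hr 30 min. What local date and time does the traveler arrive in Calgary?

Convert departure to UTC: 5:21 AM + 9:30 = 2:51 PM UTC on Jul 25.
Add 15 hours and 40 minutes leg 1 → 6:31 AM UTC (Jul 26).
Add 5 hours layover in Mumbai → 11:31 AM UTC.
Add 9 hours and 26 minutes leg 2 → 8:57 PM UTC.
Add 2 hours 27 minutes layover in Muscat → 11:24 PM UTC.
Add 2 hours and 24 minutes leg 3 → 1:48 AM UTC (Jul 27).
Add 4 hours and 35 minutes layover in Haldor → 6:23 AM UTC.
Add 11 hours and 30 minutes leg 4 → 5:53 PM UTC.
Calgary is UTC−6:00, so local arrival = 5:53 PM − 6:00 = 11:53 AM on Jul 27.

11:53 AM on Jul 27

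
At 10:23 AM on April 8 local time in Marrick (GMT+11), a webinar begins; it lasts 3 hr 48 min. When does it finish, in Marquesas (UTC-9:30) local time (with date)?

5:41 PM on April 7

Convert start to UTC: 10:23 AM − 11:00 = 11:23 PM UTC on Apr 7.
Add 3 hours 48 minutes duration → 3:11 AM UTC (Apr 8).
Marquesas is UTC−9:30, so local end time = 3:11 AM − 9:30 = 5:41 PM on Apr 7.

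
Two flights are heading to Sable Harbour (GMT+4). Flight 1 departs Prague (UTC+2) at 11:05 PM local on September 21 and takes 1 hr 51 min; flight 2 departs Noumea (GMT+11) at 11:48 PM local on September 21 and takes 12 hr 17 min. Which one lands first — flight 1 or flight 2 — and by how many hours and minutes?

Flight 1 in UTC: 11:05 PM − 2:00 = 9:05 PM on Sep 21.
+1 hour 51 minutes → arrive 10:56 PM UTC on Sep 21.
Flight 2 in UTC: 11:48 PM − 11:00 = 12:48 PM on Sep 21.
+12 hours 17 minutes → arrive 1:05 AM UTC on Sep 22.
Flight 1 lands earlier by 2 hours 9 minutes.

the first, by 2 hours 9 minutes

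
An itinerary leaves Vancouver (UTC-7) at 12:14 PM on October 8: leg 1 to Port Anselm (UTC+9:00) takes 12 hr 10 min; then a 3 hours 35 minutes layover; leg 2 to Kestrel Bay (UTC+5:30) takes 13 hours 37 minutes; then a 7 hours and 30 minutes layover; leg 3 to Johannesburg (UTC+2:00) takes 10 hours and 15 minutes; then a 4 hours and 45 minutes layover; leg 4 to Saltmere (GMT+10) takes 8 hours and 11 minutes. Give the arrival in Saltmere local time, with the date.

Convert departure to UTC: 12:14 PM + 7:00 = 7:14 PM UTC on Oct 8.
Add 12 hours 10 minutes leg 1 → 7:24 AM UTC (Oct 9).
Add 3 hours 35 minutes layover in Port Anselm → 10:59 AM UTC.
Add 13 hours 37 minutes leg 2 → 12:36 AM UTC (Oct 10).
Add 7 hours 30 minutes layover in Kestrel Bay → 8:06 AM UTC.
Add 10 hours 15 minutes leg 3 → 6:21 PM UTC.
Add 4 hours 45 minutes layover in Johannesburg → 11:06 PM UTC.
Add 8 hours 11 minutes leg 4 → 7:17 AM UTC (Oct 11).
Saltmere is UTC+10:00, so local arrival = 7:17 AM + 10:00 = 5:17 PM on Oct 11.

5:17 PM on Oct 11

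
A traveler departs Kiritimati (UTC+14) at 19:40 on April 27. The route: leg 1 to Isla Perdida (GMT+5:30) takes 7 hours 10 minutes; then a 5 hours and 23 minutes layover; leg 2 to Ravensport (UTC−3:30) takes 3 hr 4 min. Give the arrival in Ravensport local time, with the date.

Convert departure to UTC: 19:40 − 14:00 = 05:40 UTC on Apr 27.
Add 7 hours and 10 minutes leg 1 → 12:50 UTC.
Add 5 hours 23 minutes layover in Isla Perdida → 18:13 UTC.
Add 3 hours 4 minutes leg 2 → 21:17 UTC.
Ravensport is UTC−3:30, so local arrival = 21:17 − 3:30 = 17:47 on Apr 27.

17:47 on Apr 27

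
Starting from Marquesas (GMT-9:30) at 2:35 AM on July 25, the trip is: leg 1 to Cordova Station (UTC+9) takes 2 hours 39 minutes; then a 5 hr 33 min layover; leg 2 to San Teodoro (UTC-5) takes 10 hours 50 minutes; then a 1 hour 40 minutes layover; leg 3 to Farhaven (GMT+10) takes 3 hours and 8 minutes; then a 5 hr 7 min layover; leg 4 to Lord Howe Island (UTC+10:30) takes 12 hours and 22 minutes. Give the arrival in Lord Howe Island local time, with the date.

3:54 PM on July 27

Convert departure to UTC: 2:35 AM + 9:30 = 12:05 PM UTC on Jul 25.
Add 2 hours 39 minutes leg 1 → 2:44 PM UTC.
Add 5 hours 33 minutes layover in Cordova Station → 8:17 PM UTC.
Add 10 hours and 50 minutes leg 2 → 7:07 AM UTC (Jul 26).
Add 1 hour 40 minutes layover in San Teodoro → 8:47 AM UTC.
Add 3 hours and 8 minutes leg 3 → 11:55 AM UTC.
Add 5 hours 7 minutes layover in Farhaven → 5:02 PM UTC.
Add 12 hours and 22 minutes leg 4 → 5:24 AM UTC (Jul 27).
Lord Howe Island is UTC+10:30, so local arrival = 5:24 AM + 10:30 = 3:54 PM on Jul 27.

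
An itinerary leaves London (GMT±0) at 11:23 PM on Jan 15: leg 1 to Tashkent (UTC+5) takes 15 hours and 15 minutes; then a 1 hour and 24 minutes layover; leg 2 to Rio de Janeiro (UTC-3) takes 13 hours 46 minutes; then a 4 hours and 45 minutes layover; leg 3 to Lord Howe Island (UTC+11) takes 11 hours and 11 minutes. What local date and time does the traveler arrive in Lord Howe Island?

London is at UTC+0, so departure is already 11:23 PM UTC on Jan 15.
Add 15 hours and 15 minutes leg 1 → 2:38 PM UTC (Jan 16).
Add 1 hour and 24 minutes layover in Tashkent → 4:02 PM UTC.
Add 13 hours and 46 minutes leg 2 → 5:48 AM UTC (Jan 17).
Add 4 hours and 45 minutes layover in Rio de Janeiro → 10:33 AM UTC.
Add 11 hours 11 minutes leg 3 → 9:44 PM UTC.
Lord Howe Island is UTC+11:00, so local arrival = 9:44 PM + 11:00 = 8:44 AM on Jan 18.

8:44 AM on Jan 18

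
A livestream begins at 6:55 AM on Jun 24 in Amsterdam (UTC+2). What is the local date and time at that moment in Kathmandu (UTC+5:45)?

Kathmandu is 3:45 ahead of Amsterdam.
Shift by the zone difference: 6:55 AM + 3:45 = 10:40 AM on Jun 24 in Kathmandu.

10:40 AM on June 24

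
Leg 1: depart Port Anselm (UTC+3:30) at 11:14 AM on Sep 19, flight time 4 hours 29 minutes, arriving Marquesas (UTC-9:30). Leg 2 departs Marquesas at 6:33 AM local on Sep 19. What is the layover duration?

3 hours 50 minutes

Convert departure to UTC: 11:14 AM − 3:30 = 7:44 AM UTC on Sep 19.
Add 4 hours 29 minutes flight time → 12:13 PM UTC.
Marquesas is UTC−9:30, so local arrival = 12:13 PM − 9:30 = 2:43 AM on Sep 19.
Layover = 6:33 AM − 2:43 AM = 3 hours 50 minutes.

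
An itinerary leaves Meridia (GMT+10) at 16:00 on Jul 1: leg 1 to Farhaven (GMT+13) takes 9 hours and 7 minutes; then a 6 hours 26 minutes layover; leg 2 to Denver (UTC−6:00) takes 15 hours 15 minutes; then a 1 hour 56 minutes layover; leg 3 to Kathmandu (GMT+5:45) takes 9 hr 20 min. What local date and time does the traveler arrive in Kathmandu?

05:49 on Jul 3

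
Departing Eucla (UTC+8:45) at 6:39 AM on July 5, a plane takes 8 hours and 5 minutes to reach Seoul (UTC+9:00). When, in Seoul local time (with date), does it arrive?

Convert departure to UTC: 6:39 AM − 8:45 = 9:54 PM UTC on Jul 4.
Add 8 hours and 5 minutes travel time → 5:59 AM UTC (Jul 5).
Seoul is UTC+9:00, so local arrival = 5:59 AM + 9:00 = 2:59 PM on Jul 5.

2:59 PM on Jul 5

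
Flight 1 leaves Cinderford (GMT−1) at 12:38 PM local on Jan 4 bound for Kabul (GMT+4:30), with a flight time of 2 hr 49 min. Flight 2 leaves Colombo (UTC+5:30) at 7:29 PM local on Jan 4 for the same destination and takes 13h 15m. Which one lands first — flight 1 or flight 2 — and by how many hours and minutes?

the first, by 10 hours 47 minutes

Flight 1 in UTC: 12:38 PM + 1:00 = 1:38 PM on Jan 4.
+2 hours and 49 minutes → arrive 4:27 PM UTC on Jan 4.
Flight 2 in UTC: 7:29 PM − 5:30 = 1:59 PM on Jan 4.
+13 hours and 15 minutes → arrive 3:14 AM UTC on Jan 5.
Flight 1 lands earlier by 10 hours 47 minutes.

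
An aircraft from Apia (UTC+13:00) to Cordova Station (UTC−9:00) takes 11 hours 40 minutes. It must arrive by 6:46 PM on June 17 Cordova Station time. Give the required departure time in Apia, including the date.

Target arrival in UTC: 6:46 PM + 9:00 = 3:46 AM on Jun 18.
Subtract 11 hours and 40 minutes → departure 4:06 PM UTC on Jun 17.
Apia is UTC+13:00: 4:06 PM + 13:00 = 5:06 AM on Jun 18.

5:06 AM on June 18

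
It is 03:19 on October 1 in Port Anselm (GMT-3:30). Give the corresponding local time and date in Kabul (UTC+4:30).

11:19 on October 1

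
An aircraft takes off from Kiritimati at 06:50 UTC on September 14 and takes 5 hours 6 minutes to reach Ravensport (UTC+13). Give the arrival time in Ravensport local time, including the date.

00:56 on September 15

Departure is given in UTC: 06:50 on Sep 14.
Add 5 hours 6 minutes → 11:56 UTC.
Ravensport is UTC+13:00: 11:56 + 13:00 = 00:56 on Sep 15.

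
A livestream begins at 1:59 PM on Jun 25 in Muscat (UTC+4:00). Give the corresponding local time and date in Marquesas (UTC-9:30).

12:29 AM on June 25

In UTC: 1:59 PM − 4:00 = 9:59 AM on Jun 25.
Marquesas is UTC−9:30: 9:59 AM − 9:30 = 12:29 AM on Jun 25.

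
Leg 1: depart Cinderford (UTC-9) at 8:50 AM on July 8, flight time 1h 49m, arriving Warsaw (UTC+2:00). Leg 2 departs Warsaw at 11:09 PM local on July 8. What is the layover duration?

Convert departure to UTC: 8:50 AM + 9:00 = 5:50 PM UTC on Jul 8.
Add 1 hour and 49 minutes flight time → 7:39 PM UTC.
Warsaw is UTC+2:00, so local arrival = 7:39 PM + 2:00 = 9:39 PM on Jul 8.
Layover = 11:09 PM − 9:39 PM = 1 hour 30 minutes.

1 hour 30 minutes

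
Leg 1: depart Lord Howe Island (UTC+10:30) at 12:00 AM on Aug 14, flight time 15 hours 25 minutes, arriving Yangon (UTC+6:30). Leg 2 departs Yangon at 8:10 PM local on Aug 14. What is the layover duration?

8 hours 45 minutes

Convert departure to UTC: 12:00 AM − 10:30 = 1:30 PM UTC on Aug 13.
Add 15 hours and 25 minutes flight time → 4:55 AM UTC (Aug 14).
Yangon is UTC+6:30, so local arrival = 4:55 AM + 6:30 = 11:25 AM on Aug 14.
Layover = 8:10 PM − 11:25 AM = 8 hours 45 minutes.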